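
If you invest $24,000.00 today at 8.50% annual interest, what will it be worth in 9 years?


Future value formula: FV = PV × (1 + r)^t
FV = $24,000.00 × (1 + 0.085)^9
FV = $24,000.00 × 2.083856
FV = $50,012.54

FV = PV × (1 + r)^t = $50,012.54


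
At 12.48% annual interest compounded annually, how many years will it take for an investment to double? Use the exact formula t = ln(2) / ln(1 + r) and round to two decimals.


Doubling condition: (1 + r)^t = 2
Take ln of both sides: t × ln(1 + r) = ln(2)
t = ln(2) / ln(1 + r)
t = 0.693147 / 0.117605
t = 5.89

t = ln(2) / ln(1 + r) = 5.89 years


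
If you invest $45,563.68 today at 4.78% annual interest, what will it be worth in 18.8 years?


Future value formula: FV = PV × (1 + r)^t
FV = $45,563.68 × (1 + 0.0478)^18.8
FV = $45,563.68 × 2.4056576
FV = $109,610.61

FV = PV × (1 + r)^t = $109,610.61


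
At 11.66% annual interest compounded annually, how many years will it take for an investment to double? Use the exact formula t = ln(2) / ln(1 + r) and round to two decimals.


Doubling condition: (1 + r)^t = 2
Take ln of both sides: t × ln(1 + r) = ln(2)
t = ln(2) / ln(1 + r)
t = 0.693147 / 0.110288
t = 6.28

t = ln(2) / ln(1 + r) = 6.28 years


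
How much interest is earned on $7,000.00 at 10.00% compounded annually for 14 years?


Compound interest earned = final amount − principal.
A = P(1 + r/n)^(nt) = $7,000.00 × (1 + 0.1/1)^(1 × 14) = $26,582.49
Interest = A − P = $26,582.49 − $7,000.00 = $19,582.49

Interest = A - P = $19,582.49


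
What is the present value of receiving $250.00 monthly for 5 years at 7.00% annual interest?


Present value of an ordinary annuity: PV = PMT × (1 − (1 + r)^(−n)) / r
Monthly rate r = 0.07/12 ≈ 0.00583333, n = 60
PV = $250.00 × (1 − (1 + 0.07/12)^(−60)) / (0.07/12)
PV = $250.00 × 50.501994
PV = $12,625.50

PV = PMT × (1-(1+r)^(-n))/r = $12,625.50


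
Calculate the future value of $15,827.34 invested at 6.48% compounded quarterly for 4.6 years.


Compound interest formula: A = P(1 + r/n)^(nt)
A = $15,827.34 × (1 + 0.0648/4)^(4 × 4.6)
Growth factor: (1 + 0.0648/4)^18.4 = 1.344055
A = $15,827.34 × 1.344055
A = $21,272.82

A = P(1 + r/n)^(nt) = $21,272.82


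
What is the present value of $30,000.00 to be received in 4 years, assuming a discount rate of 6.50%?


Present value formula: PV = FV / (1 + r)^t
PV = $30,000.00 / (1 + 0.065)^4
PV = $30,000.00 / 1.2864664
PV = $23,319.69

PV = FV / (1 + r)^t = $23,319.69


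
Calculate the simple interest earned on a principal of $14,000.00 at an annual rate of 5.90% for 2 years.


Simple interest formula: I = P × r × t
I = $14,000.00 × 0.059 × 2
I = $1,652.00

I = P × r × t = $1,652.00


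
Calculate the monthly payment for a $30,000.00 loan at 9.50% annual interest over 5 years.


Loan payment formula: PMT = PV × r / (1 − (1 + r)^(−n))
Monthly rate r = 0.095/12 ≈ 0.00791667, n = 60 months
Denominator: 1 − (1 + 0.095/12)^(−60) = 0.376951
PMT = $30,000.00 × (0.095/12) / 0.376951
PMT = $630.06 per month

PMT = PV × r / (1-(1+r)^(-n)) = $630.06/month


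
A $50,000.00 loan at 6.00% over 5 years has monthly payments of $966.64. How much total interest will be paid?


Total paid over the life of the loan = PMT × n.
Total paid = $966.64 × 60 = $57,998.40
Total interest = total paid − principal = $57,998.40 − $50,000.00 = $7,998.40

Total interest = (PMT × n) - PV = $7,998.40


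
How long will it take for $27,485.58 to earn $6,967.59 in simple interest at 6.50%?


Rearrange the simple interest formula for t:
I = P × r × t  ⇒  t = I / (P × r)
t = $6,967.59 / ($27,485.58 × 0.065)
t = 3.9

t = I/(P×r) = 3.9 years


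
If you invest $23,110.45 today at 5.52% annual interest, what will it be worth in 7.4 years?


Future value formula: FV = PV × (1 + r)^t
FV = $23,110.45 × (1 + 0.0552)^7.4
FV = $23,110.45 × 1.4882551
FV = $34,394.25

FV = PV × (1 + r)^t = $34,394.25


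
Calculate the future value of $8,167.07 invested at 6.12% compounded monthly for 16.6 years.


Compound interest formula: A = P(1 + r/n)^(nt)
A = $8,167.07 × (1 + 0.0612/12)^(12 × 16.6)
Growth factor: (1 + 0.0612/12)^199.2 = 2.7547816
A = $8,167.07 × 2.7547816
A = $22,498.49

A = P(1 + r/n)^(nt) = $22,498.49


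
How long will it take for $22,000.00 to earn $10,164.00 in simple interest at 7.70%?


Rearrange the simple interest formula for t:
I = P × r × t  ⇒  t = I / (P × r)
t = $10,164.00 / ($22,000.00 × 0.077)
t = 6

t = I/(P×r) = 6 years


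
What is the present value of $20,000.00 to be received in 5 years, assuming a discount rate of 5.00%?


Present value formula: PV = FV / (1 + r)^t
PV = $20,000.00 / (1 + 0.05)^5
PV = $20,000.00 / 1.276282
PV = $15,670.52

PV = FV / (1 + r)^t = $15,670.52


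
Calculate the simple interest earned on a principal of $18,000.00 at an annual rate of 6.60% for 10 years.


Simple interest formula: I = P × r × t
I = $18,000.00 × 0.066 × 10
I = $11,880.00

I = P × r × t = $11,880.00


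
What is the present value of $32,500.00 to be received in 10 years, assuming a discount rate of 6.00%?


Present value formula: PV = FV / (1 + r)^t
PV = $32,500.00 / (1 + 0.06)^10
PV = $32,500.00 / 1.790848
PV = $18,147.83

PV = FV / (1 + r)^t = $18,147.83


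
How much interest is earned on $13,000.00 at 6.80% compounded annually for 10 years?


Compound interest earned = final amount − principal.
A = P(1 + r/n)^(nt) = $13,000.00 × (1 + 0.068/1)^(1 × 10) = $25,098.97
Interest = A − P = $25,098.97 − $13,000.00 = $12,098.97

Interest = A - P = $12,098.97


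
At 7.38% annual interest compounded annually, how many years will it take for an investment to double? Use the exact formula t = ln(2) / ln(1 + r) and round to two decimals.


Doubling condition: (1 + r)^t = 2
Take ln of both sides: t × ln(1 + r) = ln(2)
t = ln(2) / ln(1 + r)
t = 0.693147 / 0.071204
t = 9.73

t = ln(2) / ln(1 + r) = 9.73 years


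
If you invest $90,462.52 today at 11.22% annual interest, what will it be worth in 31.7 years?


Future value formula: FV = PV × (1 + r)^t
FV = $90,462.52 × (1 + 0.1122)^31.7
FV = $90,462.52 × 29.1070128
FV = $2,633,093.73

FV = PV × (1 + r)^t = $2,633,093.73


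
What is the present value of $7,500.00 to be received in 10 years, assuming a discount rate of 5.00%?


Present value formula: PV = FV / (1 + r)^t
PV = $7,500.00 / (1 + 0.05)^10
PV = $7,500.00 / 1.628895
PV = $4,604.35

PV = FV / (1 + r)^t = $4,604.35


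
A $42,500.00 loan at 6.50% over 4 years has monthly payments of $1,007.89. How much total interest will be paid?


Total paid over the life of the loan = PMT × n.
Total paid = $1,007.89 × 48 = $48,378.72
Total interest = total paid − principal = $48,378.72 − $42,500.00 = $5,878.72

Total interest = (PMT × n) - PV = $5,878.72


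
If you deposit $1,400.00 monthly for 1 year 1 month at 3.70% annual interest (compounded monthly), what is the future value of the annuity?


Future value of an ordinary annuity: FV = PMT × ((1 + r)^n − 1) / r
Monthly rate r = 0.037/12 ≈ 0.00308333, n = 13
FV = $1,400.00 × ((1 + 0.037/12)^13 − 1) / (0.037/12)
FV = $1,400.00 × 13.243240
FV = $18,540.54

FV = PMT × ((1+r)^n - 1)/r = $18,540.54


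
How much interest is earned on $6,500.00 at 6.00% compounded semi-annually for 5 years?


Compound interest earned = final amount − principal.
A = P(1 + r/n)^(nt) = $6,500.00 × (1 + 0.06/2)^(2 × 5) = $8,735.46
Interest = A − P = $8,735.46 − $6,500.00 = $2,235.46

Interest = A - P = $2,235.46


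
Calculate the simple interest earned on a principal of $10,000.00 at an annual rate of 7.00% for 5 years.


Simple interest formula: I = P × r × t
I = $10,000.00 × 0.07 × 5
I = $3,500.00

I = P × r × t = $3,500.00


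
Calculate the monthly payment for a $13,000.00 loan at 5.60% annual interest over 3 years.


Loan payment formula: PMT = PV × r / (1 − (1 + r)^(−n))
Monthly rate r = 0.056/12 ≈ 0.00466667, n = 36 months
Denominator: 1 − (1 + 0.056/12)^(−36) = 0.154316
PMT = $13,000.00 × (0.056/12) / 0.154316
PMT = $393.13 per month

PMT = PV × r / (1-(1+r)^(-n)) = $393.13/month


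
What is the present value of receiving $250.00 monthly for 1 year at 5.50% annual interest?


Present value of an ordinary annuity: PV = PMT × (1 − (1 + r)^(−n)) / r
Monthly rate r = 0.055/12 ≈ 0.00458333, n = 12
PV = $250.00 × (1 − (1 + 0.055/12)^(−12)) / (0.055/12)
PV = $250.00 × 11.650017
PV = $2,912.50

PV = PMT × (1-(1+r)^(-n))/r = $2,912.50


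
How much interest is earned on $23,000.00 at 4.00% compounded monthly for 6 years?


Compound interest earned = final amount − principal.
A = P(1 + r/n)^(nt) = $23,000.00 × (1 + 0.04/12)^(12 × 6) = $29,227.06
Interest = A − P = $29,227.06 − $23,000.00 = $6,227.06

Interest = A - P = $6,227.06


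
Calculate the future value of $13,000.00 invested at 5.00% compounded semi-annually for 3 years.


Compound interest formula: A = P(1 + r/n)^(nt)
A = $13,000.00 × (1 + 0.05/2)^(2 × 3)
Growth factor: (1 + 0.05/2)^6 = 1.159693
A = $13,000.00 × 1.159693
A = $15,076.01

A = P(1 + r/n)^(nt) = $15,076.01


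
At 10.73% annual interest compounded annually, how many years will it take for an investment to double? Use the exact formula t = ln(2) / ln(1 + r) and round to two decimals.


Doubling condition: (1 + r)^t = 2
Take ln of both sides: t × ln(1 + r) = ln(2)
t = ln(2) / ln(1 + r)
t = 0.693147 / 0.101925
t = 6.80

t = ln(2) / ln(1 + r) = 6.80 years


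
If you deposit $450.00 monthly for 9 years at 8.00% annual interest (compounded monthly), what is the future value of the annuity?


Future value of an ordinary annuity: FV = PMT × ((1 + r)^n − 1) / r
Monthly rate r = 0.08/12 ≈ 0.00666667, n = 108
FV = $450.00 × ((1 + 0.08/12)^108 − 1) / (0.08/12)
FV = $450.00 × 157.429535
FV = $70,843.29

FV = PMT × ((1+r)^n - 1)/r = $70,843.29


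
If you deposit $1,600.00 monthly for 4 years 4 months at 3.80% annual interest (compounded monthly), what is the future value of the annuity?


Future value of an ordinary annuity: FV = PMT × ((1 + r)^n − 1) / r
Monthly rate r = 0.038/12 ≈ 0.00316667, n = 52
FV = $1,600.00 × ((1 + 0.038/12)^52 − 1) / (0.038/12)
FV = $1,600.00 × 56.429479
FV = $90,287.17

FV = PMT × ((1+r)^n - 1)/r = $90,287.17


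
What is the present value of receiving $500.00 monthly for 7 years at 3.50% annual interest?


Present value of an ordinary annuity: PV = PMT × (1 − (1 + r)^(−n)) / r
Monthly rate r = 0.035/12 ≈ 0.00291667, n = 84
PV = $500.00 × (1 − (1 + 0.035/12)^(−84)) / (0.035/12)
PV = $500.00 × 74.405589
PV = $37,202.79

PV = PMT × (1-(1+r)^(-n))/r = $37,202.79


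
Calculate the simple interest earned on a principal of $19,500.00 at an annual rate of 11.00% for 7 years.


Simple interest formula: I = P × r × t
I = $19,500.00 × 0.11 × 7
I = $15,015.00

I = P × r × t = $15,015.00


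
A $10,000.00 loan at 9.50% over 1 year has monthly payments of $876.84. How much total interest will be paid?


Total paid over the life of the loan = PMT × n.
Total paid = $876.84 × 12 = $10,522.08
Total interest = total paid − principal = $10,522.08 − $10,000.00 = $522.08

Total interest = (PMT × n) - PV = $522.08


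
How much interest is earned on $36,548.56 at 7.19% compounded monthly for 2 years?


Compound interest earned = final amount − principal.
A = P(1 + r/n)^(nt) = $36,548.56 × (1 + 0.0719/12)^(12 × 2) = $42,182.81
Interest = A − P = $42,182.81 − $36,548.56 = $5,634.25

Interest = A - P = $5,634.25


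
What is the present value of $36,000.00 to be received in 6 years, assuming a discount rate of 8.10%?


Present value formula: PV = FV / (1 + r)^t
PV = $36,000.00 / (1 + 0.081)^6
PV = $36,000.00 / 1.595711
PV = $22,560.48

PV = FV / (1 + r)^t = $22,560.48


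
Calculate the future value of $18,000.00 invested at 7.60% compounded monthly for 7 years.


Compound interest formula: A = P(1 + r/n)^(nt)
A = $18,000.00 × (1 + 0.076/12)^(12 × 7)
Growth factor: (1 + 0.076/12)^84 = 1.699480
A = $18,000.00 × 1.699480
A = $30,590.64

A = P(1 + r/n)^(nt) = $30,590.64


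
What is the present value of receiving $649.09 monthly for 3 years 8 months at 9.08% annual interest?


Present value of an ordinary annuity: PV = PMT × (1 − (1 + r)^(−n)) / r
Monthly rate r = 0.0908/12 ≈ 0.00756667, n = 44
PV = $649.09 × (1 − (1 + 0.0908/12)^(−44)) / (0.0908/12)
PV = $649.09 × 37.306134
PV = $24,215.04

PV = PMT × (1-(1+r)^(-n))/r = $24,215.04


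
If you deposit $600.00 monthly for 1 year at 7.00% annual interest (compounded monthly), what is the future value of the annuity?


Future value of an ordinary annuity: FV = PMT × ((1 + r)^n − 1) / r
Monthly rate r = 0.07/12 ≈ 0.00583333, n = 12
FV = $600.00 × ((1 + 0.07/12)^12 − 1) / (0.07/12)
FV = $600.00 × 12.392585
FV = $7,435.55

FV = PMT × ((1+r)^n - 1)/r = $7,435.55


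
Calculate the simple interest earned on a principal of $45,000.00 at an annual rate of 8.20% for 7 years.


Simple interest formula: I = P × r × t
I = $45,000.00 × 0.082 × 7
I = $25,830.00

I = P × r × t = $25,830.00


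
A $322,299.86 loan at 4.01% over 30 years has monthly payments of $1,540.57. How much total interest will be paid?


Total paid over the life of the loan = PMT × n.
Total paid = $1,540.57 × 360 = $554,605.20
Total interest = total paid − principal = $554,605.20 − $322,299.86 = $232,305.34

Total interest = (PMT × n) - PV = $232,305.34


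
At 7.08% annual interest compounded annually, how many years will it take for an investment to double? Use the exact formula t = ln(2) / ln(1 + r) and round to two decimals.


Doubling condition: (1 + r)^t = 2
Take ln of both sides: t × ln(1 + r) = ln(2)
t = ln(2) / ln(1 + r)
t = 0.693147 / 0.068406
t = 10.13

t = ln(2) / ln(1 + r) = 10.13 years


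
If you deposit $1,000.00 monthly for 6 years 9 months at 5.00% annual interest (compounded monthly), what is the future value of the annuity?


Future value of an ordinary annuity: FV = PMT × ((1 + r)^n − 1) / r
Monthly rate r = 0.05/12 ≈ 0.00416667, n = 81
FV = $1,000.00 × ((1 + 0.05/12)^81 − 1) / (0.05/12)
FV = $1,000.00 × 96.109751
FV = $96,109.75

FV = PMT × ((1+r)^n - 1)/r = $96,109.75


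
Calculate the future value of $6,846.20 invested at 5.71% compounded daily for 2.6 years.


Compound interest formula: A = P(1 + r/n)^(nt)
A = $6,846.20 × (1 + 0.0571/365)^(365 × 2.6)
Growth factor: (1 + 0.0571/365)^949 = 1.160033
A = $6,846.20 × 1.160033
A = $7,941.82

A = P(1 + r/n)^(nt) = $7,941.82


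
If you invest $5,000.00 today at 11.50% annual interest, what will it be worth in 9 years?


Future value formula: FV = PV × (1 + r)^t
FV = $5,000.00 × (1 + 0.115)^9
FV = $5,000.00 × 2.6636294
FV = $13,318.15

FV = PV × (1 + r)^t = $13,318.15


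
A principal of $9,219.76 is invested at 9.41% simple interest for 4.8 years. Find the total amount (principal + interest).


Total amount formula: A = P(1 + rt) = P + P·r·t
Interest: I = P × r × t = $9,219.76 × 0.0941 × 4.8 = $4,164.38
A = P + I = $9,219.76 + $4,164.38 = $13,384.14

A = P + I = P(1 + rt) = $13,384.14


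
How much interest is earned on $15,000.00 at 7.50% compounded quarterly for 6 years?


Compound interest earned = final amount − principal.
A = P(1 + r/n)^(nt) = $15,000.00 × (1 + 0.075/4)^(4 × 6) = $23,426.87
Interest = A − P = $23,426.87 − $15,000.00 = $8,426.87

Interest = A - P = $8,426.87


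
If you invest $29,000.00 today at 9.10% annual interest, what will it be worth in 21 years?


Future value formula: FV = PV × (1 + r)^t
FV = $29,000.00 × (1 + 0.091)^21
FV = $29,000.00 × 6.2275864
FV = $180,600.01

FV = PV × (1 + r)^t = $180,600.01


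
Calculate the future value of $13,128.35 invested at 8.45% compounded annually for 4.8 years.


Compound interest formula: A = P(1 + r/n)^(nt)
A = $13,128.35 × (1 + 0.0845/1)^(1 × 4.8)
Growth factor: (1 + 0.0845/1)^4.8 = 1.476053
A = $13,128.35 × 1.476053
A = $19,378.14

A = P(1 + r/n)^(nt) = $19,378.14


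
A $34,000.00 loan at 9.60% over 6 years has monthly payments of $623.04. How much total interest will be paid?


Total paid over the life of the loan = PMT × n.
Total paid = $623.04 × 72 = $44,858.88
Total interest = total paid − principal = $44,858.88 − $34,000.00 = $10,858.88

Total interest = (PMT × n) - PV = $10,858.88


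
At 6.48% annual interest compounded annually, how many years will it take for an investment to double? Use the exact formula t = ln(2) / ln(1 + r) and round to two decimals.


Doubling condition: (1 + r)^t = 2
Take ln of both sides: t × ln(1 + r) = ln(2)
t = ln(2) / ln(1 + r)
t = 0.693147 / 0.062787
t = 11.04

t = ln(2) / ln(1 + r) = 11.04 years


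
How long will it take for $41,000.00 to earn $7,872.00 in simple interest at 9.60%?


Rearrange the simple interest formula for t:
I = P × r × t  ⇒  t = I / (P × r)
t = $7,872.00 / ($41,000.00 × 0.096)
t = 2

t = I/(P×r) = 2 years


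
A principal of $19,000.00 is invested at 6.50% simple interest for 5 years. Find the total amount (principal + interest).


Total amount formula: A = P(1 + rt) = P + P·r·t
Interest: I = P × r × t = $19,000.00 × 0.065 × 5 = $6,175.00
A = P + I = $19,000.00 + $6,175.00 = $25,175.00

A = P + I = P(1 + rt) = $25,175.00


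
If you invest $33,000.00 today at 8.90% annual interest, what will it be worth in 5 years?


Future value formula: FV = PV × (1 + r)^t
FV = $33,000.00 × (1 + 0.089)^5
FV = $33,000.00 × 1.531579
FV = $50,542.11

FV = PV × (1 + r)^t = $50,542.11


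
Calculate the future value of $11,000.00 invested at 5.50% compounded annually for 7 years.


Compound interest formula: A = P(1 + r/n)^(nt)
A = $11,000.00 × (1 + 0.055/1)^(1 × 7)
Growth factor: (1 + 0.055/1)^7 = 1.454679
A = $11,000.00 × 1.454679
A = $16,001.47

A = P(1 + r/n)^(nt) = $16,001.47


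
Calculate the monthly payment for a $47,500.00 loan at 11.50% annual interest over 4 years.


Loan payment formula: PMT = PV × r / (1 − (1 + r)^(−n))
Monthly rate r = 0.115/12 ≈ 0.00958333, n = 48 months
Denominator: 1 − (1 + 0.115/12)^(−48) = 0.367332
PMT = $47,500.00 × (0.115/12) / 0.367332
PMT = $1,239.23 per month

PMT = PV × r / (1-(1+r)^(-n)) = $1,239.23/month


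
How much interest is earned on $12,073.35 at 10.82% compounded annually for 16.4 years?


Compound interest earned = final amount − principal.
A = P(1 + r/n)^(nt) = $12,073.35 × (1 + 0.1082/1)^(1 × 16.4) = $65,097.66
Interest = A − P = $65,097.66 − $12,073.35 = $53,024.31

Interest = A - P = $53,024.31


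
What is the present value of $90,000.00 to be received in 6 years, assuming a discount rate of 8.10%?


Present value formula: PV = FV / (1 + r)^t
PV = $90,000.00 / (1 + 0.081)^6
PV = $90,000.00 / 1.5957107
PV = $56,401.20

PV = FV / (1 + r)^t = $56,401.20


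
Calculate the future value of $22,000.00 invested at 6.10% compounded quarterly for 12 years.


Compound interest formula: A = P(1 + r/n)^(nt)
A = $22,000.00 × (1 + 0.061/4)^(4 × 12)
Growth factor: (1 + 0.061/4)^48 = 2.067778
A = $22,000.00 × 2.067778
A = $45,491.12

A = P(1 + r/n)^(nt) = $45,491.12


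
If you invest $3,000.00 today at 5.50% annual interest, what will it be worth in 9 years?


Future value formula: FV = PV × (1 + r)^t
FV = $3,000.00 × (1 + 0.055)^9
FV = $3,000.00 × 1.619094
FV = $4,857.28

FV = PV × (1 + r)^t = $4,857.28


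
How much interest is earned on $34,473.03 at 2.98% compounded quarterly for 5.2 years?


Compound interest earned = final amount − principal.
A = P(1 + r/n)^(nt) = $34,473.03 × (1 + 0.0298/4)^(4 × 5.2) = $40,227.99
Interest = A − P = $40,227.99 − $34,473.03 = $5,754.96

Interest = A - P = $5,754.96


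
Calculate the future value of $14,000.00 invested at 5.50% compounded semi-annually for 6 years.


Compound interest formula: A = P(1 + r/n)^(nt)
A = $14,000.00 × (1 + 0.055/2)^(2 × 6)
Growth factor: (1 + 0.055/2)^12 = 1.3847838
A = $14,000.00 × 1.3847838
A = $19,386.97

A = P(1 + r/n)^(nt) = $19,386.97


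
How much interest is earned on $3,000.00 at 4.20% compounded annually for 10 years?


Compound interest earned = final amount − principal.
A = P(1 + r/n)^(nt) = $3,000.00 × (1 + 0.042/1)^(1 × 10) = $4,526.87
Interest = A − P = $4,526.87 − $3,000.00 = $1,526.87

Interest = A - P = $1,526.87


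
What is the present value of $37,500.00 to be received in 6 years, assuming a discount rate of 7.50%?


Present value formula: PV = FV / (1 + r)^t
PV = $37,500.00 / (1 + 0.075)^6
PV = $37,500.00 / 1.5433015
PV = $24,298.56

PV = FV / (1 + r)^t = $24,298.56


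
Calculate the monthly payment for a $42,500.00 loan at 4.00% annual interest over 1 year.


Loan payment formula: PMT = PV × r / (1 − (1 + r)^(−n))
Monthly rate r = 0.04/12 ≈ 0.00333333, n = 12 months
Denominator: 1 − (1 + 0.04/12)^(−12) = 0.03914665
PMT = $42,500.00 × (0.04/12) / 0.03914665
PMT = $3,618.87 per month

PMT = PV × r / (1-(1+r)^(-n)) = $3,618.87/month


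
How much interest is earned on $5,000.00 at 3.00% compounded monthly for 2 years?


Compound interest earned = final amount − principal.
A = P(1 + r/n)^(nt) = $5,000.00 × (1 + 0.03/12)^(12 × 2) = $5,308.79
Interest = A − P = $5,308.79 − $5,000.00 = $308.79

Interest = A - P = $308.79


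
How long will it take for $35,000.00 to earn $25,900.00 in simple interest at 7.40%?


Rearrange the simple interest formula for t:
I = P × r × t  ⇒  t = I / (P × r)
t = $25,900.00 / ($35,000.00 × 0.074)
t = 10

t = I/(P×r) = 10 years


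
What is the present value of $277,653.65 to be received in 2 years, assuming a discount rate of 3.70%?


Present value formula: PV = FV / (1 + r)^t
PV = $277,653.65 / (1 + 0.037)^2
PV = $277,653.65 / 1.075369
PV = $258,193.84

PV = FV / (1 + r)^t = $258,193.84


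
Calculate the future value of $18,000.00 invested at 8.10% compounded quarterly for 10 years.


Compound interest formula: A = P(1 + r/n)^(nt)
A = $18,000.00 × (1 + 0.081/4)^(4 × 10)
Growth factor: (1 + 0.081/4)^40 = 2.229791
A = $18,000.00 × 2.229791
A = $40,136.24

A = P(1 + r/n)^(nt) = $40,136.24


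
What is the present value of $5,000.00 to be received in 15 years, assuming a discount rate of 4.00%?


Present value formula: PV = FV / (1 + r)^t
PV = $5,000.00 / (1 + 0.04)^15
PV = $5,000.00 / 1.800944
PV = $2,776.32

PV = FV / (1 + r)^t = $2,776.32


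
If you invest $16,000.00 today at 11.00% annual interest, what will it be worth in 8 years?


Future value formula: FV = PV × (1 + r)^t
FV = $16,000.00 × (1 + 0.11)^8
FV = $16,000.00 × 2.3045378
FV = $36,872.60

FV = PV × (1 + r)^t = $36,872.60


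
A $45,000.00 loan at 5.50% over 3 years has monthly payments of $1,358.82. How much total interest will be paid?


Total paid over the life of the loan = PMT × n.
Total paid = $1,358.82 × 36 = $48,917.52
Total interest = total paid − principal = $48,917.52 − $45,000.00 = $3,917.52

Total interest = (PMT × n) - PV = $3,917.52


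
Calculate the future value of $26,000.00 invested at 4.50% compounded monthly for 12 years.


Compound interest formula: A = P(1 + r/n)^(nt)
A = $26,000.00 × (1 + 0.045/12)^(12 × 12)
Growth factor: (1 + 0.045/12)^144 = 1.7142746
A = $26,000.00 × 1.7142746
A = $44,571.14

A = P(1 + r/n)^(nt) = $44,571.14


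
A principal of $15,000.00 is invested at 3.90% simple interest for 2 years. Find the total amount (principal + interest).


Total amount formula: A = P(1 + rt) = P + P·r·t
Interest: I = P × r × t = $15,000.00 × 0.039 × 2 = $1,170.00
A = P + I = $15,000.00 + $1,170.00 = $16,170.00

A = P + I = P(1 + rt) = $16,170.00


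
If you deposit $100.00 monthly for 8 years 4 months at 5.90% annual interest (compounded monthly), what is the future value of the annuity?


Future value of an ordinary annuity: FV = PMT × ((1 + r)^n − 1) / r
Monthly rate r = 0.059/12 ≈ 0.00491667, n = 100
FV = $100.00 × ((1 + 0.059/12)^100 − 1) / (0.059/12)
FV = $100.00 × 128.760084
FV = $12,876.01

FV = PMT × ((1+r)^n - 1)/r = $12,876.01


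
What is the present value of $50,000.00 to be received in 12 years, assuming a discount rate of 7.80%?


Present value formula: PV = FV / (1 + r)^t
PV = $50,000.00 / (1 + 0.078)^12
PV = $50,000.00 / 2.462777
PV = $20,302.28

PV = FV / (1 + r)^t = $20,302.28


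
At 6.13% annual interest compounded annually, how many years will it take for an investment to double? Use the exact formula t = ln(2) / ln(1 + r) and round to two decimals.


Doubling condition: (1 + r)^t = 2
Take ln of both sides: t × ln(1 + r) = ln(2)
t = ln(2) / ln(1 + r)
t = 0.693147 / 0.059495
t = 11.65

t = ln(2) / ln(1 + r) = 11.65 years


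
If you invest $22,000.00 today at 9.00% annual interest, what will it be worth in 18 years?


Future value formula: FV = PV × (1 + r)^t
FV = $22,000.00 × (1 + 0.09)^18
FV = $22,000.00 × 4.7171204
FV = $103,776.65

FV = PV × (1 + r)^t = $103,776.65


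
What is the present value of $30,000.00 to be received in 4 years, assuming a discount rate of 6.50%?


Present value formula: PV = FV / (1 + r)^t
PV = $30,000.00 / (1 + 0.065)^4
PV = $30,000.00 / 1.2864664
PV = $23,319.69

PV = FV / (1 + r)^t = $23,319.69


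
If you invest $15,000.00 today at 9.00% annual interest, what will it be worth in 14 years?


Future value formula: FV = PV × (1 + r)^t
FV = $15,000.00 × (1 + 0.09)^14
FV = $15,000.00 × 3.34172703
FV = $50,125.91

FV = PV × (1 + r)^t = $50,125.91


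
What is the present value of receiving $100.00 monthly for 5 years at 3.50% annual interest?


Present value of an ordinary annuity: PV = PMT × (1 − (1 + r)^(−n)) / r
Monthly rate r = 0.035/12 ≈ 0.00291667, n = 60
PV = $100.00 × (1 − (1 + 0.035/12)^(−60)) / (0.035/12)
PV = $100.00 × 54.969988
PV = $5,497.00

PV = PMT × (1-(1+r)^(-n))/r = $5,497.00


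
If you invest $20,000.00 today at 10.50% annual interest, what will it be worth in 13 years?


Future value formula: FV = PV × (1 + r)^t
FV = $20,000.00 × (1 + 0.105)^13
FV = $20,000.00 × 3.6619264
FV = $73,238.53

FV = PV × (1 + r)^t = $73,238.53


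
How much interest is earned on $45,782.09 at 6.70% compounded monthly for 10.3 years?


Compound interest earned = final amount − principal.
A = P(1 + r/n)^(nt) = $45,782.09 × (1 + 0.067/12)^(12 × 10.3) = $91,110.55
Interest = A − P = $91,110.55 − $45,782.09 = $45,328.46

Interest = A - P = $45,328.46


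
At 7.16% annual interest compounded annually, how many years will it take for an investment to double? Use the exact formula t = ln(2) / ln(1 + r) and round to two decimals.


Doubling condition: (1 + r)^t = 2
Take ln of both sides: t × ln(1 + r) = ln(2)
t = ln(2) / ln(1 + r)
t = 0.693147 / 0.069153
t = 10.02

t = ln(2) / ln(1 + r) = 10.02 years


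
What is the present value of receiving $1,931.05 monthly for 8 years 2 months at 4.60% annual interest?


Present value of an ordinary annuity: PV = PMT × (1 − (1 + r)^(−n)) / r
Monthly rate r = 0.046/12 ≈ 0.00383333, n = 98
PV = $1,931.05 × (1 − (1 + 0.046/12)^(−98)) / (0.046/12)
PV = $1,931.05 × 81.5674713
PV = $157,510.87

PV = PMT × (1-(1+r)^(-n))/r = $157,510.87


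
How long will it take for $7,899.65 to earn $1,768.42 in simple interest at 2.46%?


Rearrange the simple interest formula for t:
I = P × r × t  ⇒  t = I / (P × r)
t = $1,768.42 / ($7,899.65 × 0.0246)
t = 9.1

t = I/(P×r) = 9.1 years


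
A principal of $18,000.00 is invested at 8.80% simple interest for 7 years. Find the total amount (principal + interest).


Total amount formula: A = P(1 + rt) = P + P·r·t
Interest: I = P × r × t = $18,000.00 × 0.088 × 7 = $11,088.00
A = P + I = $18,000.00 + $11,088.00 = $29,088.00

A = P + I = P(1 + rt) = $29,088.00


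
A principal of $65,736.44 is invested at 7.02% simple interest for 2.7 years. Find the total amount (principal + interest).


Total amount formula: A = P(1 + rt) = P + P·r·t
Interest: I = P × r × t = $65,736.44 × 0.0702 × 2.7 = $12,459.68
A = P + I = $65,736.44 + $12,459.68 = $78,196.12

A = P + I = P(1 + rt) = $78,196.12


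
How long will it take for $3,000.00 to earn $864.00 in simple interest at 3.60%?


Rearrange the simple interest formula for t:
I = P × r × t  ⇒  t = I / (P × r)
t = $864.00 / ($3,000.00 × 0.036)
t = 8

t = I/(P×r) = 8 years


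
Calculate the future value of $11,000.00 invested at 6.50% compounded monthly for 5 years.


Compound interest formula: A = P(1 + r/n)^(nt)
A = $11,000.00 × (1 + 0.065/12)^(12 × 5)
Growth factor: (1 + 0.065/12)^60 = 1.382817
A = $11,000.00 × 1.382817
A = $15,210.99

A = P(1 + r/n)^(nt) = $15,210.99


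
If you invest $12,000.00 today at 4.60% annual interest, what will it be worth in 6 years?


Future value formula: FV = PV × (1 + r)^t
FV = $12,000.00 × (1 + 0.046)^6
FV = $12,000.00 × 1.309755
FV = $15,717.06

FV = PV × (1 + r)^t = $15,717.06


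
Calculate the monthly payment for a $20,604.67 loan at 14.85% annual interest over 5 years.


Loan payment formula: PMT = PV × r / (1 − (1 + r)^(−n))
Monthly rate r = 0.1485/12 = 0.012375, n = 60 months
Denominator: 1 − (1 + 0.1485/12)^(−60) = 0.521904
PMT = $20,604.67 × (0.1485/12) / 0.521904
PMT = $488.56 per month

PMT = PV × r / (1-(1+r)^(-n)) = $488.56/month


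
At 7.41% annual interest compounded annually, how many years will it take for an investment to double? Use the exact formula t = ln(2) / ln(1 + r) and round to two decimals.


Doubling condition: (1 + r)^t = 2
Take ln of both sides: t × ln(1 + r) = ln(2)
t = ln(2) / ln(1 + r)
t = 0.693147 / 0.071483
t = 9.70

t = ln(2) / ln(1 + r) = 9.70 years


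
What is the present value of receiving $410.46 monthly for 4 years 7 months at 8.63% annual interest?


Present value of an ordinary annuity: PV = PMT × (1 − (1 + r)^(−n)) / r
Monthly rate r = 0.0863/12 ≈ 0.00719167, n = 55
PV = $410.46 × (1 − (1 + 0.0863/12)^(−55)) / (0.0863/12)
PV = $410.46 × 45.292840
PV = $18,590.90

PV = PMT × (1-(1+r)^(-n))/r = $18,590.90


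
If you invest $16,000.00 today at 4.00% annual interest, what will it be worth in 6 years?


Future value formula: FV = PV × (1 + r)^t
FV = $16,000.00 × (1 + 0.04)^6
FV = $16,000.00 × 1.265319
FV = $20,245.10

FV = PV × (1 + r)^t = $20,245.10


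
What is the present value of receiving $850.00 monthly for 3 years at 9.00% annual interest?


Present value of an ordinary annuity: PV = PMT × (1 − (1 + r)^(−n)) / r
Monthly rate r = 0.09/12 = 0.0075, n = 36
PV = $850.00 × (1 − (1 + 0.09/12)^(−36)) / (0.09/12)
PV = $850.00 × 31.446805
PV = $26,729.78

PV = PMT × (1-(1+r)^(-n))/r = $26,729.78


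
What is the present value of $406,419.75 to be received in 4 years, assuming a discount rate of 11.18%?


Present value formula: PV = FV / (1 + r)^t
PV = $406,419.75 / (1 + 0.1118)^4
PV = $406,419.75 / 1.52794133
PV = $265,991.72

PV = FV / (1 + r)^t = $265,991.72


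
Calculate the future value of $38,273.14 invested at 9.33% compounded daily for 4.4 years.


Compound interest formula: A = P(1 + r/n)^(nt)
A = $38,273.14 × (1 + 0.0933/365)^(365 × 4.4)
Growth factor: (1 + 0.0933/365)^1606 = 1.5075224
A = $38,273.14 × 1.5075224
A = $57,697.62

A = P(1 + r/n)^(nt) = $57,697.62


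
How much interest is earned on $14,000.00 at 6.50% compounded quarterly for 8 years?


Compound interest earned = final amount − principal.
A = P(1 + r/n)^(nt) = $14,000.00 × (1 + 0.065/4)^(4 × 8) = $23,450.17
Interest = A − P = $23,450.17 − $14,000.00 = $9,450.17

Interest = A - P = $9,450.17


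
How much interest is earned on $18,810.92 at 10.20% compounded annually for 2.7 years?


Compound interest earned = final amount − principal.
A = P(1 + r/n)^(nt) = $18,810.92 × (1 + 0.102/1)^(1 × 2.7) = $24,451.21
Interest = A − P = $24,451.21 − $18,810.92 = $5,640.29

Interest = A - P = $5,640.29


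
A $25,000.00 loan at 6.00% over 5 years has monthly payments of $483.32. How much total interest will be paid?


Total paid over the life of the loan = PMT × n.
Total paid = $483.32 × 60 = $28,999.20
Total interest = total paid − principal = $28,999.20 − $25,000.00 = $3,999.20

Total interest = (PMT × n) - PV = $3,999.20


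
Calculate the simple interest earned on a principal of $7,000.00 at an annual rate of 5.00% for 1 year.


Simple interest formula: I = P × r × t
I = $7,000.00 × 0.05 × 1
I = $350.00

I = P × r × t = $350.00


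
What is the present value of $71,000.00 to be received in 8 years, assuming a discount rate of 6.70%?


Present value formula: PV = FV / (1 + r)^t
PV = $71,000.00 / (1 + 0.067)^8
PV = $71,000.00 / 1.6800235
PV = $42,261.31

PV = FV / (1 + r)^t = $42,261.31


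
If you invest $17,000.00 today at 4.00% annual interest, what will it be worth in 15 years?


Future value formula: FV = PV × (1 + r)^t
FV = $17,000.00 × (1 + 0.04)^15
FV = $17,000.00 × 1.8009435
FV = $30,616.04

FV = PV × (1 + r)^t = $30,616.04


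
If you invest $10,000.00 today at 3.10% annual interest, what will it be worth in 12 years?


Future value formula: FV = PV × (1 + r)^t
FV = $10,000.00 × (1 + 0.031)^12
FV = $10,000.00 × 1.442461
FV = $14,424.61

FV = PV × (1 + r)^t = $14,424.61


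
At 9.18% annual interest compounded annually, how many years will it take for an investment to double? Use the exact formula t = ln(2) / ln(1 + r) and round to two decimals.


Doubling condition: (1 + r)^t = 2
Take ln of both sides: t × ln(1 + r) = ln(2)
t = ln(2) / ln(1 + r)
t = 0.693147 / 0.087828
t = 7.89

t = ln(2) / ln(1 + r) = 7.89 years


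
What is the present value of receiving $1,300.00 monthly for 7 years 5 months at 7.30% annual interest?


Present value of an ordinary annuity: PV = PMT × (1 − (1 + r)^(−n)) / r
Monthly rate r = 0.073/12 ≈ 0.00608333, n = 89
PV = $1,300.00 × (1 − (1 + 0.073/12)^(−89)) / (0.073/12)
PV = $1,300.00 × 68.567917
PV = $89,138.29

PV = PMT × (1-(1+r)^(-n))/r = $89,138.29


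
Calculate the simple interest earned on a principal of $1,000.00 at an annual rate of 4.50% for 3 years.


Simple interest formula: I = P × r × t
I = $1,000.00 × 0.045 × 3
I = $135.00

I = P × r × t = $135.00


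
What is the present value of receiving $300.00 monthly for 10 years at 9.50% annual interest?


Present value of an ordinary annuity: PV = PMT × (1 − (1 + r)^(−n)) / r
Monthly rate r = 0.095/12 ≈ 0.00791667, n = 120
PV = $300.00 × (1 − (1 + 0.095/12)^(−120)) / (0.095/12)
PV = $300.00 × 77.281211
PV = $23,184.36

PV = PMT × (1-(1+r)^(-n))/r = $23,184.36


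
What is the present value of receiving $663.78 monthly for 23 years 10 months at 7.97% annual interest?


Present value of an ordinary annuity: PV = PMT × (1 − (1 + r)^(−n)) / r
Monthly rate r = 0.0797/12 ≈ 0.00664167, n = 286
PV = $663.78 × (1 − (1 + 0.0797/12)^(−286)) / (0.0797/12)
PV = $663.78 × 127.892046
PV = $84,892.18

PV = PMT × (1-(1+r)^(-n))/r = $84,892.18


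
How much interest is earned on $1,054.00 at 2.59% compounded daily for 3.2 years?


Compound interest earned = final amount − principal.
A = P(1 + r/n)^(nt) = $1,054.00 × (1 + 0.0259/365)^(365 × 3.2) = $1,145.07
Interest = A − P = $1,145.07 − $1,054.00 = $91.07

Interest = A - P = $91.07


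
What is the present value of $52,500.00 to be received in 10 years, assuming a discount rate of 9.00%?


Present value formula: PV = FV / (1 + r)^t
PV = $52,500.00 / (1 + 0.09)^10
PV = $52,500.00 / 2.3673637
PV = $22,176.57

PV = FV / (1 + r)^t = $22,176.57


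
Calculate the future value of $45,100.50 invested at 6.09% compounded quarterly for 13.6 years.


Compound interest formula: A = P(1 + r/n)^(nt)
A = $45,100.50 × (1 + 0.0609/4)^(4 × 13.6)
Growth factor: (1 + 0.0609/4)^54.4 = 2.2750415
A = $45,100.50 × 2.2750415
A = $102,605.51

A = P(1 + r/n)^(nt) = $102,605.51


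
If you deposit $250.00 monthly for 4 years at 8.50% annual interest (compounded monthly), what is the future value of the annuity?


Future value of an ordinary annuity: FV = PMT × ((1 + r)^n − 1) / r
Monthly rate r = 0.085/12 ≈ 0.00708333, n = 48
FV = $250.00 × ((1 + 0.085/12)^48 − 1) / (0.085/12)
FV = $250.00 × 56.931495
FV = $14,232.87

FV = PMT × ((1+r)^n - 1)/r = $14,232.87


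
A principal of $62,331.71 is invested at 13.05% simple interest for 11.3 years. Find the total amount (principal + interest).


Total amount formula: A = P(1 + rt) = P + P·r·t
Interest: I = P × r × t = $62,331.71 × 0.1305 × 11.3 = $91,917.46
A = P + I = $62,331.71 + $91,917.46 = $154,249.17

A = P + I = P(1 + rt) = $154,249.17


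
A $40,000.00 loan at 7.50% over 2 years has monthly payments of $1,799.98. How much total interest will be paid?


Total paid over the life of the loan = PMT × n.
Total paid = $1,799.98 × 24 = $43,199.52
Total interest = total paid − principal = $43,199.52 − $40,000.00 = $3,199.52

Total interest = (PMT × n) - PV = $3,199.52


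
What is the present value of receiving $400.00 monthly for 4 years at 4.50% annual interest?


Present value of an ordinary annuity: PV = PMT × (1 − (1 + r)^(−n)) / r
Monthly rate r = 0.045/12 = 0.00375, n = 48
PV = $400.00 × (1 − (1 + 0.045/12)^(−48)) / (0.045/12)
PV = $400.00 × 43.852944
PV = $17,541.18

PV = PMT × (1-(1+r)^(-n))/r = $17,541.18


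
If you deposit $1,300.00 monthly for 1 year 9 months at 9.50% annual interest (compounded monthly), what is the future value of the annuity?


Future value of an ordinary annuity: FV = PMT × ((1 + r)^n − 1) / r
Monthly rate r = 0.095/12 ≈ 0.00791667, n = 21
FV = $1,300.00 × ((1 + 0.095/12)^21 − 1) / (0.095/12)
FV = $1,300.00 × 22.748907
FV = $29,573.58

FV = PMT × ((1+r)^n - 1)/r = $29,573.58


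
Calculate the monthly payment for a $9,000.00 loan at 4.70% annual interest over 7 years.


Loan payment formula: PMT = PV × r / (1 − (1 + r)^(−n))
Monthly rate r = 0.047/12 ≈ 0.00391667, n = 84 months
Denominator: 1 − (1 + 0.047/12)^(−84) = 0.279894
PMT = $9,000.00 × (0.047/12) / 0.279894
PMT = $125.94 per month

PMT = PV × r / (1-(1+r)^(-n)) = $125.94/month


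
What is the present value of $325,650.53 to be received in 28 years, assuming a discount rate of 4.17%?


Present value formula: PV = FV / (1 + r)^t
PV = $325,650.53 / (1 + 0.0417)^28
PV = $325,650.53 / 3.1390237
PV = $103,742.62

PV = FV / (1 + r)^t = $103,742.62


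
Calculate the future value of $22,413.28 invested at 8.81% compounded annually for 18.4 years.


Compound interest formula: A = P(1 + r/n)^(nt)
A = $22,413.28 × (1 + 0.0881/1)^(1 × 18.4)
Growth factor: (1 + 0.0881/1)^18.4 = 4.728312
A = $22,413.28 × 4.728312
A = $105,976.98

A = P(1 + r/n)^(nt) = $105,976.98


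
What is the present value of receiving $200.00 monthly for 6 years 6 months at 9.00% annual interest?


Present value of an ordinary annuity: PV = PMT × (1 − (1 + r)^(−n)) / r
Monthly rate r = 0.09/12 = 0.0075, n = 78
PV = $200.00 × (1 − (1 + 0.09/12)^(−78)) / (0.09/12)
PV = $200.00 × 58.890231
PV = $11,778.05

PV = PMT × (1-(1+r)^(-n))/r = $11,778.05


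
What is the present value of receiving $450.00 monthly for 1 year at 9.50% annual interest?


Present value of an ordinary annuity: PV = PMT × (1 − (1 + r)^(−n)) / r
Monthly rate r = 0.095/12 ≈ 0.00791667, n = 12
PV = $450.00 × (1 − (1 + 0.095/12)^(−12)) / (0.095/12)
PV = $450.00 × 11.404653
PV = $5,132.09

PV = PMT × (1-(1+r)^(-n))/r = $5,132.09


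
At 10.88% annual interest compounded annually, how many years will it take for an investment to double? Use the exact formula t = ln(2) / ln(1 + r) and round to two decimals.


Doubling condition: (1 + r)^t = 2
Take ln of both sides: t × ln(1 + r) = ln(2)
t = ln(2) / ln(1 + r)
t = 0.693147 / 0.103278
t = 6.71

t = ln(2) / ln(1 + r) = 6.71 years
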